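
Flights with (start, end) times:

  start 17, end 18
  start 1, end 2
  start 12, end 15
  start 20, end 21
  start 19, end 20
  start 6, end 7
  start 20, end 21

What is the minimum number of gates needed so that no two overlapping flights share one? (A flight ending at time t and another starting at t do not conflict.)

2

The answer is the maximum number of intervals overlapping at any instant.
Events (time:±→running): 1:+→1 2:-→0 6:+→1 7:-→0 12:+→1 15:-→0 17:+→1 18:-→0 19:+→1 20:-→0 20:+→1 20:+→2 … peak 2.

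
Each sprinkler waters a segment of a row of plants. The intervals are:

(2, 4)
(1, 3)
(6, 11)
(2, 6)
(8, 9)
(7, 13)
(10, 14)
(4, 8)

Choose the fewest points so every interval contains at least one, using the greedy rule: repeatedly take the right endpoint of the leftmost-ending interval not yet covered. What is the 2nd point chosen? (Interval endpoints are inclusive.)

8

Sort by right endpoint; whenever an interval is uncovered, place a point at its right end.
By right end: [1,3]  [2,4]  [2,6]  [4,8]  [8,9]  [6,11]  [7,13]  [10,14]
[1,3] uncovered → point at 3; [4,8] uncovered → point at 8; [10,14] uncovered → point at 14.
Points: 3, 8, 14 (3 total).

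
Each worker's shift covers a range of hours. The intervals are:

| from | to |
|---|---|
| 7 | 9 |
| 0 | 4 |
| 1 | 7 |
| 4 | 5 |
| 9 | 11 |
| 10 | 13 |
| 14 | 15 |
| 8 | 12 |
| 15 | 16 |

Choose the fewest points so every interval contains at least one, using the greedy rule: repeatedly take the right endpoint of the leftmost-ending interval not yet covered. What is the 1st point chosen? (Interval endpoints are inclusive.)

Sorted: [0,4] [4,5] [1,7] [7,9] [9,11] [8,12] [10,13] [14,15] [15,16]
{[0,4],[4,5],[1,7]} hit by 4; {[7,9],[9,11],[8,12]} hit by 9; {[10,13]} hit by 13; {[14,15],[15,16]} hit by 15.
Points: 4, 9, 13, 15 (4 total).

4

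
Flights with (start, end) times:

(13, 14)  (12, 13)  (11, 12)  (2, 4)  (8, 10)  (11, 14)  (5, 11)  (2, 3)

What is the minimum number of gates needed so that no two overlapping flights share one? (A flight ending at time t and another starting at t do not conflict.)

The answer is the maximum number of intervals overlapping at any instant.
starts: [2, 2, 5, 8, 11, 11, 12, 13]
ends:   [3, 4, 10, 11, 12, 13, 14, 14]
s2→1 s2→2  — peak 2.

2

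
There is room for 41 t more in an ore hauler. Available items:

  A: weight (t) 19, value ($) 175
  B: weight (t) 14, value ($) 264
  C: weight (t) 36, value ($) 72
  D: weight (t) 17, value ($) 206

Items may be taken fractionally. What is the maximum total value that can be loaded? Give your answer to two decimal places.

Sort by value per unit weight and fill in that order.
Ratios (sorted): B 18.86, D 12.12, A 9.21, C 2.00
take B (14 @ 264); take D (17 @ 206); take 10/19 of A → 92.11. Capacity used 41/41.
Total value = 562.11

562.11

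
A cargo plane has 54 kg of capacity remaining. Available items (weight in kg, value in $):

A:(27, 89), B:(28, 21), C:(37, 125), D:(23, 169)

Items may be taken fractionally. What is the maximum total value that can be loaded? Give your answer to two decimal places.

Order: D (169/23=7.35) > C (125/37=3.38) > A (89/27=3.30) > B (21/28=0.75)
Fill: take D (23 @ 169) → take 31/37 of C → 104.73; 54/54 used.
Total value = 273.73

273.73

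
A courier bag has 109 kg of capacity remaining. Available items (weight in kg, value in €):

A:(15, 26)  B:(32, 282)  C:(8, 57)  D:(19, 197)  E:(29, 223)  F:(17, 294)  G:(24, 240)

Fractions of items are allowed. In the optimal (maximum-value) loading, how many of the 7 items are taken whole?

4

Greedy by value/weight ratio, highest first.
Order: F (294/17=17.29) > D (197/19=10.37) > G (240/24=10.00) > B (282/32=8.81) > E (223/29=7.69) > C (57/8=7.12) > A (26/15=1.73)
Fill: take F (17 @ 294) → take D (19 @ 197) → take G (24 @ 240) → take B (32 @ 282) → take 17/29 of E → 130.72; 109/109 used.
4 item(s) taken whole; one partial (take 17/29 of E).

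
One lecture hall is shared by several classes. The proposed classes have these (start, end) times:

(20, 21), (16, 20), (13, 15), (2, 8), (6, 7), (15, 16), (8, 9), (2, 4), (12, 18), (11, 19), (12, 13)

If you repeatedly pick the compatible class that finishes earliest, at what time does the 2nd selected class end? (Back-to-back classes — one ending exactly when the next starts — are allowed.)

7

By end time: (2,4), (6,7), (2,8), (8,9), (12,13), (13,15), (15,16), (12,18), (11,19), (16,20), (20,21).
Pick (2,4); next start ≥ 4 → (6,7); next start ≥ 7 → (8,9); next start ≥ 9 → (12,13); next start ≥ 13 → (13,15); next start ≥ 15 → (15,16); next start ≥ 16 → (16,20); next start ≥ 20 → (20,21).
Selected: (2,4) (6,7) (8,9) (12,13) (13,15) (15,16) (16,20) (20,21)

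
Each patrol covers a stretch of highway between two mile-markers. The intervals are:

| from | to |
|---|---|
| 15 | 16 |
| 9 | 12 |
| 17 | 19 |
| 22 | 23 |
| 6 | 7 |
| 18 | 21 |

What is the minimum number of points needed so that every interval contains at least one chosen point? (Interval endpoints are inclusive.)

Sort by right endpoint; whenever an interval is uncovered, place a point at its right end.
By right end: [6,7]  [9,12]  [15,16]  [17,19]  [18,21]  [22,23]
[6,7] uncovered → point at 7; [9,12] uncovered → point at 12; [15,16] uncovered → point at 16; [17,19] uncovered → point at 19; [22,23] uncovered → point at 23.
Points: 7, 12, 16, 19, 23 (5 total).

5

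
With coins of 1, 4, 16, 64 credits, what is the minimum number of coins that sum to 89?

5

Greedy: take as many of the largest coin as possible, then repeat with the remainder.
89 = 1×64 + 1×16 + 2×4 + 1×1
Total coins = 1 + 1 + 2 + 1 = 5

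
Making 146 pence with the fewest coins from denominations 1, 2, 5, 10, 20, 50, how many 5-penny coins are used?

1

146 − 2×50→46 − 2×20→6 − 1×5→1 − 1×1→0
Count of 5: 1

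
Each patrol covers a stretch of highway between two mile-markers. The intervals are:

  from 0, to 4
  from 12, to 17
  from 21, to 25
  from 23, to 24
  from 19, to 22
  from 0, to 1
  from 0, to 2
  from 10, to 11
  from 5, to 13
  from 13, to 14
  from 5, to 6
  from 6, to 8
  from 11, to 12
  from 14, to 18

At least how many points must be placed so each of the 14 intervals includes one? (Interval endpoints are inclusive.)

Process intervals by earliest right end; each time one isn't hit yet, stab at its right endpoint.
By right end: [0,1]  [0,2]  [0,4]  [5,6]  [6,8]  [10,11]  [11,12]  [5,13]  [13,14]  [12,17]  [14,18]  [19,22]  [23,24]  [21,25]
[0,1] uncovered → point at 1; [5,6] uncovered → point at 6; [10,11] uncovered → point at 11; [13,14] uncovered → point at 14; [19,22] uncovered → point at 22; [23,24] uncovered → point at 24.
Points: 1, 6, 11, 14, 22, 24 (6 total).

6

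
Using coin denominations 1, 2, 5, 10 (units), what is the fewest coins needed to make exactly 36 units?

5

36 − 3×10→6 − 1×5→1 − 1×1→0
Total coins = 3 + 1 + 1 = 5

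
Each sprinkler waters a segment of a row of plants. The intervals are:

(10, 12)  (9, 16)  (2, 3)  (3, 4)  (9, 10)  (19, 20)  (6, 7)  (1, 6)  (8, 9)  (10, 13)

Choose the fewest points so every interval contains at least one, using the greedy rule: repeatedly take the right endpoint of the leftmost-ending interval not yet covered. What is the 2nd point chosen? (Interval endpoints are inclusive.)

By right end: [2,3]  [3,4]  [1,6]  [6,7]  [8,9]  [9,10]  [10,12]  [10,13]  [9,16]  [19,20]
[2,3] uncovered → point at 3; [6,7] uncovered → point at 7; [8,9] uncovered → point at 9; [10,12] uncovered → point at 12; [19,20] uncovered → point at 20.
Points: 3, 7, 9, 12, 20 (5 total).

7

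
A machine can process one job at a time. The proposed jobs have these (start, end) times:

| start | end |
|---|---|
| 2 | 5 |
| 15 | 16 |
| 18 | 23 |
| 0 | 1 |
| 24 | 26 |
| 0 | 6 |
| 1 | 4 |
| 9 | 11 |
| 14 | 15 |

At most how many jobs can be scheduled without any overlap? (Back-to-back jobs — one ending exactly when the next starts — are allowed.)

7

Sorted by end: (0,1)  (1,4)  (2,5)  (0,6)  (9,11)  (14,15)  (15,16)  (18,23)  (24,26)
take (0,1); take (1,4); skip (2,5); take (9,11); take (14,15); take (15,16); take (18,23); take (24,26).
Selected 7 jobs.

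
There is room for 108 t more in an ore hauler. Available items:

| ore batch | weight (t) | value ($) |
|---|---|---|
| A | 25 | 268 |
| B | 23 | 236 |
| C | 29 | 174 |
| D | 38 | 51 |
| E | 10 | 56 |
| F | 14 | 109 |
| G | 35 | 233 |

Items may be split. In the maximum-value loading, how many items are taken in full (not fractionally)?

4

Order: A (268/25=10.72) > B (236/23=10.26) > F (109/14=7.79) > G (233/35=6.66) > C (174/29=6.00) > E (56/10=5.60) > D (51/38=1.34)
Fill: take A (25 @ 268) → take B (23 @ 236) → take F (14 @ 109) → take G (35 @ 233) → take 11/29 of C → 66.00; 108/108 used.
4 item(s) taken whole; one partial (take 11/29 of C).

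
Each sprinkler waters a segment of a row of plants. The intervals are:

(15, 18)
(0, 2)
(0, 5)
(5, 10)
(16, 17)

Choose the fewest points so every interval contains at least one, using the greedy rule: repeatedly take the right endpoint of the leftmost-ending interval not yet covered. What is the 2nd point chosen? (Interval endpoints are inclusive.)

Process intervals by earliest right end; each time one isn't hit yet, stab at its right endpoint.
By right end: [0,2]  [0,5]  [5,10]  [16,17]  [15,18]
[0,2] uncovered → point at 2; [5,10] uncovered → point at 10; [16,17] uncovered → point at 17.
Points: 2, 10, 17 (3 total).

10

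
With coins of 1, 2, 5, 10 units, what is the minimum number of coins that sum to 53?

53 − 5×10→3 − 1×2→1 − 1×1→0
Total coins = 5 + 1 + 1 = 7

7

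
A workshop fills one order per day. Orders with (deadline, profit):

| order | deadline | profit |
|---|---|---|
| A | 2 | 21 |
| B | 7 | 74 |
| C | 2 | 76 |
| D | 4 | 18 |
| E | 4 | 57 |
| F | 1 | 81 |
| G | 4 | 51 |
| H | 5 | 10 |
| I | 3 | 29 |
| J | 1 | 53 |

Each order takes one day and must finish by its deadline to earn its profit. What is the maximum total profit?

349

Take jobs in profit order; each goes to the latest open slot no later than its deadline.
Profit order: F=81 C=76 B=74 E=57 J=53 G=51 I=29 A=21 D=18 H=10
Assign: F→slot 1, C→slot 2, B→slot 7, E→slot 4, J skipped, G→slot 3, I skipped, A skipped, D skipped, H→slot 5.
Slots: [1:F] [2:C] [3:G] [4:E] [5:H] [7:B]
Profit = 81 + 76 + 51 + 57 + 10 + 74 = 349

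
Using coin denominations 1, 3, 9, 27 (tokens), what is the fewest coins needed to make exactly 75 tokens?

Greedy: take as many of the largest coin as possible, then repeat with the remainder.
75 − 2×27→21 − 2×9→3 − 1×3→0
Total coins = 2 + 2 + 1 = 5

5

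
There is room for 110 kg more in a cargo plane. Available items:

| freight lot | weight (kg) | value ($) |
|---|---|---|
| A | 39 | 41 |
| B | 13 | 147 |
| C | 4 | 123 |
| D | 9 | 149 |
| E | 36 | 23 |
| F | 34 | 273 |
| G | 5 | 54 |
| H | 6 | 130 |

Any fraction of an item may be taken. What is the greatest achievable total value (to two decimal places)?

917.00

Sort by value per unit weight and fill in that order.
Ratios (sorted): C 30.75, H 21.67, D 16.56, B 11.31, G 10.80, F 8.03, A 1.05, E 0.64
take C (4 @ 123); take H (6 @ 130); take D (9 @ 149); take B (13 @ 147); take G (5 @ 54); take F (34 @ 273); take A (39 @ 41). Capacity used 110/110.
Total value = 917.00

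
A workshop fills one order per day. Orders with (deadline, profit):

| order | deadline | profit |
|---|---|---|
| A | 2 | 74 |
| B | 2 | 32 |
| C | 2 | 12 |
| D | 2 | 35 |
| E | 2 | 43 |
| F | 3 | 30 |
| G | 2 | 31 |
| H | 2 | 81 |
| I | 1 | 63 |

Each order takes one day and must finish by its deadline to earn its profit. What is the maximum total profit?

Profit order: H=81 A=74 I=63 E=43 D=35 B=32 G=31 F=30 C=12
Assign: H→slot 2, A→slot 1, I skipped, E skipped, D skipped, B skipped, G skipped, F→slot 3, C skipped.
Slots: [1:A] [2:H] [3:F]
Profit = 74 + 81 + 30 = 185

185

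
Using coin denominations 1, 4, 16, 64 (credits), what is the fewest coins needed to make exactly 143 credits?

143 = 2×64 + 3×4 + 3×1
Total coins = 2 + 3 + 3 = 8

8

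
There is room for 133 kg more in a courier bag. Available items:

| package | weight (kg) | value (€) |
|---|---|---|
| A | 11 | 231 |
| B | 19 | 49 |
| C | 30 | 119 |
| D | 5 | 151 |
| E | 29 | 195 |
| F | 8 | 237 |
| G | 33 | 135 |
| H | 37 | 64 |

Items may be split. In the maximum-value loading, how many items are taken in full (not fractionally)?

6

Order: D (151/5=30.20) > F (237/8=29.62) > A (231/11=21.00) > E (195/29=6.72) > G (135/33=4.09) > C (119/30=3.97) > B (49/19=2.58) > H (64/37=1.73)
Fill: take D (5 @ 151) → take F (8 @ 237) → take A (11 @ 231) → take E (29 @ 195) → take G (33 @ 135) → take C (30 @ 119) → take 17/19 of B → 43.84; 133/133 used.
6 item(s) taken whole; one partial (take 17/19 of B).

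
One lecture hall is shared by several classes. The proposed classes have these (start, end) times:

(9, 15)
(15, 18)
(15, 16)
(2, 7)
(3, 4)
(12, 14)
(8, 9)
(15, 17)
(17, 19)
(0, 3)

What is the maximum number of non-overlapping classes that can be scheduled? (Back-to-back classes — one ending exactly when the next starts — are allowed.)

6

Sort by end time and greedily take each interval whose start is ≥ the last chosen end.
By end time: (0,3), (3,4), (2,7), (8,9), (12,14), (9,15), (15,16), (15,17), (15,18), (17,19).
Pick (0,3); next start ≥ 3 → (3,4); next start ≥ 4 → (8,9); next start ≥ 9 → (12,14); next start ≥ 14 → (15,16); next start ≥ 16 → (17,19).
Selected 6 classes.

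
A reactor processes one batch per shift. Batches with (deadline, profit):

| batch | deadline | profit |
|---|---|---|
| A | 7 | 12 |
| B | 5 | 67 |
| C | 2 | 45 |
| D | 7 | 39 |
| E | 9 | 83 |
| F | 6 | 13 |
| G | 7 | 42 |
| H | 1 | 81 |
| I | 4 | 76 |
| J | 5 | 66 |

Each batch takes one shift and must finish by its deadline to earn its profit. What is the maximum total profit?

499

By profit: E(d9,83), H(d1,81), I(d4,76), B(d5,67), J(d5,66), C(d2,45), G(d7,42), D(d7,39), F(d6,13), A(d7,12)
E→slot 9; H→slot 1; I→slot 4; B→slot 5; J→slot 3; C→slot 2; G→slot 7; D→slot 6; F skipped; A skipped.
Profit = 81 + 45 + 66 + 76 + 67 + 39 + 42 + 83 = 499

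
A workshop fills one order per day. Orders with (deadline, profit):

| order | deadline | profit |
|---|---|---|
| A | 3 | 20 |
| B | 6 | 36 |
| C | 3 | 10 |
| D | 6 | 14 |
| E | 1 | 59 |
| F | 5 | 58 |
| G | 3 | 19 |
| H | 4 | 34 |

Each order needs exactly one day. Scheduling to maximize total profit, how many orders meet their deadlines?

6

Sort by profit descending; place each in the latest free slot ≤ its deadline.
Profit order: E=59 F=58 B=36 H=34 A=20 G=19 D=14 C=10
Assign: E→slot 1, F→slot 5, B→slot 6, H→slot 4, A→slot 3, G→slot 2, D skipped, C skipped.
Slots: [1:E] [2:G] [3:A] [4:H] [5:F] [6:B]
6 of 8 scheduled.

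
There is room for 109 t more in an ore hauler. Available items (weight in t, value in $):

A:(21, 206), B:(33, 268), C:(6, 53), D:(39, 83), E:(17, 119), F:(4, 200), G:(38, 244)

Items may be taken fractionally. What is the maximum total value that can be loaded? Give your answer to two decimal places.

1025.79

Order: F (200/4=50.00) > A (206/21=9.81) > C (53/6=8.83) > B (268/33=8.12) > E (119/17=7.00) > G (244/38=6.42) > D (83/39=2.13)
Fill: take F (4 @ 200) → take A (21 @ 206) → take C (6 @ 53) → take B (33 @ 268) → take E (17 @ 119) → take 28/38 of G → 179.79; 109/109 used.
Total value = 1025.79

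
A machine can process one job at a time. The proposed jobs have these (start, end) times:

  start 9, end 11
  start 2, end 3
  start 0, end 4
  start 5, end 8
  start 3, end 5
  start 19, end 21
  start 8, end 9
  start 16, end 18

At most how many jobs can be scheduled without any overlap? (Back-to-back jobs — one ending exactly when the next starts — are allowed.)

Greedy by earliest finish: after sorting by end time, pick each interval compatible with the last pick.
Sorted by end: (2,3)  (0,4)  (3,5)  (5,8)  (8,9)  (9,11)  (16,18)  (19,21)
take (2,3); take (3,5); take (5,8); take (8,9); take (9,11); take (16,18); take (19,21).
Selected 7 jobs.

7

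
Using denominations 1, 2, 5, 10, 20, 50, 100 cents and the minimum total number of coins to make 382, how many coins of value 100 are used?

Use the largest denomination that fits, subtract, and repeat.
382 = 3×100 + 1×50 + 1×20 + 1×10 + 1×2
Count of 100: 3

3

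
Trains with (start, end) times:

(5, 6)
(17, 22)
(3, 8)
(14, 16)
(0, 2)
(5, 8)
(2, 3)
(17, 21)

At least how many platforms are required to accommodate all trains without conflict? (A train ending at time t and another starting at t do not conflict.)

3

The answer is the maximum number of intervals overlapping at any instant.
Events (time:±→running): 0:+→1 2:-→0 2:+→1 3:-→0 3:+→1 5:+→2 5:+→3 … peak 3.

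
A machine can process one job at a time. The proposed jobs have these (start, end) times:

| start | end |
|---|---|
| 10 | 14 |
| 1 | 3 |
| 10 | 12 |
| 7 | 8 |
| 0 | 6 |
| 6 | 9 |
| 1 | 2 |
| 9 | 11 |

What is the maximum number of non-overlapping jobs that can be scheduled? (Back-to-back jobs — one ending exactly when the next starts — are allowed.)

Greedy by earliest finish: after sorting by end time, pick each interval compatible with the last pick.
By end time: (1,2), (1,3), (0,6), (7,8), (6,9), (9,11), (10,12), (10,14).
Pick (1,2); next start ≥ 2 → (7,8); next start ≥ 8 → (9,11).
Selected 3 jobs.

3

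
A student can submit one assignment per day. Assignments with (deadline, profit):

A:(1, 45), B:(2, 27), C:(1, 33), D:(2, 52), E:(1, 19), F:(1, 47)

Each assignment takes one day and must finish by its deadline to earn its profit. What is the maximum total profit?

Sort by profit descending; place each in the latest free slot ≤ its deadline.
By profit: D(d2,52), F(d1,47), A(d1,45), C(d1,33), B(d2,27), E(d1,19)
D→slot 2; F→slot 1; A skipped; C skipped; B skipped; E skipped.
Profit = 47 + 52 = 99

99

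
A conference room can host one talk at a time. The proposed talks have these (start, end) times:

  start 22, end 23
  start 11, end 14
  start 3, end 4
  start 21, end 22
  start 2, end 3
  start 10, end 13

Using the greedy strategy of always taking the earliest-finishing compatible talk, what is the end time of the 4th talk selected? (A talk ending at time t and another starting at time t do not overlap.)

By end time: (2,3), (3,4), (10,13), (11,14), (21,22), (22,23).
Pick (2,3); next start ≥ 3 → (3,4); next start ≥ 4 → (10,13); next start ≥ 13 → (21,22); next start ≥ 22 → (22,23).
Selected: (2,3) (3,4) (10,13) (21,22) (22,23)

22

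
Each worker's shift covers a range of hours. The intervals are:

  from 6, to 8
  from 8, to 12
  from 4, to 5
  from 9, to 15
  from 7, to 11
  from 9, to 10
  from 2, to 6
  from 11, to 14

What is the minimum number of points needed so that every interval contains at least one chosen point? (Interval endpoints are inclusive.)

Sorted: [4,5] [2,6] [6,8] [9,10] [7,11] [8,12] [11,14] [9,15]
{[4,5],[2,6]} hit by 5; {[6,8]} hit by 8; {[9,10],[7,11],[8,12]} hit by 10; {[11,14],[9,15]} hit by 14.
Points: 5, 8, 10, 14 (4 total).

4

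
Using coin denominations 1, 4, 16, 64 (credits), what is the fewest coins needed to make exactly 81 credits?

3

Use the largest denomination that fits, subtract, and repeat.
81 − 1×64→17 − 1×16→1 − 1×1→0
Total coins = 1 + 1 + 1 = 3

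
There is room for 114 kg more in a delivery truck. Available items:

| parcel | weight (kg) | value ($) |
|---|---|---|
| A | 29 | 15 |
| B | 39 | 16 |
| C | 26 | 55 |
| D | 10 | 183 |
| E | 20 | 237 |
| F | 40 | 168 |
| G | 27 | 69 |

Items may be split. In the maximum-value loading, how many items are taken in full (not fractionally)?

4

Ratios (sorted): D 18.30, E 11.85, F 4.20, G 2.56, C 2.12, A 0.52, B 0.41
take D (10 @ 183); take E (20 @ 237); take F (40 @ 168); take G (27 @ 69); take 17/26 of C → 35.96. Capacity used 114/114.
4 item(s) taken whole; one partial (take 17/26 of C).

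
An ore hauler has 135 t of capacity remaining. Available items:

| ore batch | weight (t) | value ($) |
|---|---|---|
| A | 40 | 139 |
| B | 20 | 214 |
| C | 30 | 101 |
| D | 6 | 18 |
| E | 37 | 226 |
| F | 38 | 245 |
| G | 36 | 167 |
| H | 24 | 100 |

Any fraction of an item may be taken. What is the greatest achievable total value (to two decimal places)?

868.67

Ratios (sorted): B 10.70, F 6.45, E 6.11, G 4.64, H 4.17, A 3.48, C 3.37, D 3.00
take B (20 @ 214); take F (38 @ 245); take E (37 @ 226); take G (36 @ 167); take 4/24 of H → 16.67. Capacity used 135/135.
Total value = 868.67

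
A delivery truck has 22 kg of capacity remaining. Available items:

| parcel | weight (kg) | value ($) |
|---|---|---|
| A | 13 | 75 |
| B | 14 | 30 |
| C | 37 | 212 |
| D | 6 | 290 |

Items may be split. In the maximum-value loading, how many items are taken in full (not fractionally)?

Order: D (290/6=48.33) > A (75/13=5.77) > C (212/37=5.73) > B (30/14=2.14)
Fill: take D (6 @ 290) → take A (13 @ 75) → take 3/37 of C → 17.19; 22/22 used.
2 item(s) taken whole; one partial (take 3/37 of C).

2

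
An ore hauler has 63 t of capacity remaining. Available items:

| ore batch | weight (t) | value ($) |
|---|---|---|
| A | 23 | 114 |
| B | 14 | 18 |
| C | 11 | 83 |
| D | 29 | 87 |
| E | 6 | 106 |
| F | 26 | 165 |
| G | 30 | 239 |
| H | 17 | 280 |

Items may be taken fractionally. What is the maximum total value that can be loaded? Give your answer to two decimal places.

700.45

Greedy by value/weight ratio, highest first.
Ratios (sorted): E 17.67, H 16.47, G 7.97, C 7.55, F 6.35, A 4.96, D 3.00, B 1.29
take E (6 @ 106); take H (17 @ 280); take G (30 @ 239); take 10/11 of C → 75.45. Capacity used 63/63.
Total value = 700.45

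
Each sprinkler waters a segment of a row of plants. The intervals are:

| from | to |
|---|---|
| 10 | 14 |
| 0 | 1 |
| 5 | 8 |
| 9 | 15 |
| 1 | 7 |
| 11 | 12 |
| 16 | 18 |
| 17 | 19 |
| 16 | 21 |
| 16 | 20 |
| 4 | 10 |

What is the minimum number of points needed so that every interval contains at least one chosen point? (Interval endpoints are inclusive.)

4

Sort by right endpoint; whenever an interval is uncovered, place a point at its right end.
Sorted: [0,1] [1,7] [5,8] [4,10] [11,12] [10,14] [9,15] [16,18] [17,19] [16,20] [16,21]
{[0,1],[1,7]} hit by 1; {[5,8],[4,10]} hit by 8; {[11,12],[10,14],[9,15]} hit by 12; {[16,18],[17,19],[16,20],[16,21]} hit by 18.
Points: 1, 8, 12, 18 (4 total).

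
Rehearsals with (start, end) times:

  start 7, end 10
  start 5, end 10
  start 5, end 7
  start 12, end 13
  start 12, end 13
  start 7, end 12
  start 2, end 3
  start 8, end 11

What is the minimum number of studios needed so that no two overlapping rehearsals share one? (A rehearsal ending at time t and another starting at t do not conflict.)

The answer is the maximum number of intervals overlapping at any instant.
Events (time:±→running): 2:+→1 3:-→0 5:+→1 5:+→2 7:-→1 7:+→2 7:+→3 8:+→4 … peak 4.

4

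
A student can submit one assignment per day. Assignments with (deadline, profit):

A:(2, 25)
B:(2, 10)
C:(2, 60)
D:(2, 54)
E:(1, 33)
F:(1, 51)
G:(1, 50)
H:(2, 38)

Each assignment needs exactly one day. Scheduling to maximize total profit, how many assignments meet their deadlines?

2

Take jobs in profit order; each goes to the latest open slot no later than its deadline.
Profit order: C=60 D=54 F=51 G=50 H=38 E=33 A=25 B=10
Assign: C→slot 2, D→slot 1, F skipped, G skipped, H skipped, E skipped, A skipped, B skipped.
Slots: [1:D] [2:C]
2 of 8 scheduled.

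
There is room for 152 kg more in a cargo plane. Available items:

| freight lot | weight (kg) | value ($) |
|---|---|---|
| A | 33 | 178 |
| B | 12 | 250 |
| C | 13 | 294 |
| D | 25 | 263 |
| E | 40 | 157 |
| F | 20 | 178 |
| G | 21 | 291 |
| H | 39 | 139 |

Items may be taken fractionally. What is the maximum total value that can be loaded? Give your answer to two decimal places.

1563.90

Order: C (294/13=22.62) > B (250/12=20.83) > G (291/21=13.86) > D (263/25=10.52) > F (178/20=8.90) > A (178/33=5.39) > E (157/40=3.92) > H (139/39=3.56)
Fill: take C (13 @ 294) → take B (12 @ 250) → take G (21 @ 291) → take D (25 @ 263) → take F (20 @ 178) → take A (33 @ 178) → take 28/40 of E → 109.90; 152/152 used.
Total value = 1563.90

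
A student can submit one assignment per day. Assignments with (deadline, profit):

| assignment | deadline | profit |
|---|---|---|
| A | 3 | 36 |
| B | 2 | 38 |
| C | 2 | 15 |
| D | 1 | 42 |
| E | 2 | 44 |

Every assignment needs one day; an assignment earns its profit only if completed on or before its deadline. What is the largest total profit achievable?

By profit: E(d2,44), D(d1,42), B(d2,38), A(d3,36), C(d2,15)
E→slot 2; D→slot 1; B skipped; A→slot 3; C skipped.
Profit = 42 + 44 + 36 = 122

122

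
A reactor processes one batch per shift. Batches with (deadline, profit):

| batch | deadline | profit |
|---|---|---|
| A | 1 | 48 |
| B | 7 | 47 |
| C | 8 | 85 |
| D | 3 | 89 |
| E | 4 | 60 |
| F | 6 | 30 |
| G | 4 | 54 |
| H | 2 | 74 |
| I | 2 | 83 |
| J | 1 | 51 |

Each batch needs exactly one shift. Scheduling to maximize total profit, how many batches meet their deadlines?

7

Profit order: D=89 C=85 I=83 H=74 E=60 G=54 J=51 A=48 B=47 F=30
Assign: D→slot 3, C→slot 8, I→slot 2, H→slot 1, E→slot 4, G skipped, J skipped, A skipped, B→slot 7, F→slot 6.
Slots: [1:H] [2:I] [3:D] [4:E] [6:F] [7:B] [8:C]
7 of 10 scheduled.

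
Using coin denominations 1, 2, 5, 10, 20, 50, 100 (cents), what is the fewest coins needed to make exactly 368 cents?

Greedy: take as many of the largest coin as possible, then repeat with the remainder.
368 − 3×100→68 − 1×50→18 − 1×10→8 − 1×5→3 − 1×2→1 − 1×1→0
Total coins = 3 + 1 + 1 + 1 + 1 + 1 = 8

8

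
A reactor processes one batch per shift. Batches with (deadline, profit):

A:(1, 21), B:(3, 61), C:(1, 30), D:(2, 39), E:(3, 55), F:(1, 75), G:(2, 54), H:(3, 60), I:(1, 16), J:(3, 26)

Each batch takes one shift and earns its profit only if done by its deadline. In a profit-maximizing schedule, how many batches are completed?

Profit order: F=75 B=61 H=60 E=55 G=54 D=39 C=30 J=26 A=21 I=16
Assign: F→slot 1, B→slot 3, H→slot 2, E skipped, G skipped, D skipped, C skipped, J skipped, A skipped, I skipped.
Slots: [1:F] [2:H] [3:B]
3 of 10 scheduled.

3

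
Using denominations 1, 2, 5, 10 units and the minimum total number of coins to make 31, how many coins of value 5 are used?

0

Use the largest denomination that fits, subtract, and repeat.
31 − 3×10→1 − 1×1→0
Count of 5: 0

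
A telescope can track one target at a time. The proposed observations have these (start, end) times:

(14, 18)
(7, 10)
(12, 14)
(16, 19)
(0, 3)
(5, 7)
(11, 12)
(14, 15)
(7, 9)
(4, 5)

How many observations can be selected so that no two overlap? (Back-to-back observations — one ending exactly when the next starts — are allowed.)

Order by finish time; keep every interval that doesn't clash with the previous kept one.
Sorted by end: (0,3)  (4,5)  (5,7)  (7,9)  (7,10)  (11,12)  (12,14)  (14,15)  (14,18)  (16,19)
take (0,3); take (4,5); take (5,7); take (7,9); skip (7,10); take (11,12); take (12,14); take (14,15); take (16,19).
Selected 8 observations.

8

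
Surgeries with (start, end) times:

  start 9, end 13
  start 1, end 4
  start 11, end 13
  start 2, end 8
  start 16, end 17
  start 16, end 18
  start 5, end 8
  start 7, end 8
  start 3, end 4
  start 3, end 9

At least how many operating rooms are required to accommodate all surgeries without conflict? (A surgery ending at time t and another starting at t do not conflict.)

4

Events (time:±→running): 1:+→1 2:+→2 3:+→3 3:+→4 … peak 4.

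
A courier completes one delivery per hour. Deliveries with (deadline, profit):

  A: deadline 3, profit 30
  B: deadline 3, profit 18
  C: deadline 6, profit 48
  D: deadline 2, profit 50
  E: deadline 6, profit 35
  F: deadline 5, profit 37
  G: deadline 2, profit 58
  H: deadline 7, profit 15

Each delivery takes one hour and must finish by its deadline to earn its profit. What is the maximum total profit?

273

Take jobs in profit order; each goes to the latest open slot no later than its deadline.
By profit: G(d2,58), D(d2,50), C(d6,48), F(d5,37), E(d6,35), A(d3,30), B(d3,18), H(d7,15)
G→slot 2; D→slot 1; C→slot 6; F→slot 5; E→slot 4; A→slot 3; B skipped; H→slot 7.
Profit = 50 + 58 + 30 + 35 + 37 + 48 + 15 = 273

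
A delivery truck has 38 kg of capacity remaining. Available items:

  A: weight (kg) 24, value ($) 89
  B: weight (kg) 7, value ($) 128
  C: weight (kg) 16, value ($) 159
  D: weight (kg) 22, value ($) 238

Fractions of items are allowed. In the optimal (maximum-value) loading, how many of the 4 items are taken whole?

2

Order: B (128/7=18.29) > D (238/22=10.82) > C (159/16=9.94) > A (89/24=3.71)
Fill: take B (7 @ 128) → take D (22 @ 238) → take 9/16 of C → 89.44; 38/38 used.
2 item(s) taken whole; one partial (take 9/16 of C).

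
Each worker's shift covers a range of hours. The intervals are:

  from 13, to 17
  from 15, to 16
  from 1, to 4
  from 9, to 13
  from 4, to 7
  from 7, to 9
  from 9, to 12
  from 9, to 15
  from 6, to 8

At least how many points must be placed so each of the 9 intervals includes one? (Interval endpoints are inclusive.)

4

Process intervals by earliest right end; each time one isn't hit yet, stab at its right endpoint.
By right end: [1,4]  [4,7]  [6,8]  [7,9]  [9,12]  [9,13]  [9,15]  [15,16]  [13,17]
[1,4] uncovered → point at 4; [6,8] uncovered → point at 8; [9,12] uncovered → point at 12; [15,16] uncovered → point at 16.
Points: 4, 8, 12, 16 (4 total).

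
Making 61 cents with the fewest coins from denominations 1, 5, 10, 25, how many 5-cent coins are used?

0

Greedy: take as many of the largest coin as possible, then repeat with the remainder.
61 = 2×25 + 1×10 + 1×1
Count of 5: 0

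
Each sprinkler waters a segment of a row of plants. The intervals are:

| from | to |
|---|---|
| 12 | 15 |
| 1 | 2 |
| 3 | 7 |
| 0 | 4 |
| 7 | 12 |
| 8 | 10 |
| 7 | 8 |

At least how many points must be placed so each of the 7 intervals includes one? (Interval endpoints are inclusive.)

Sort by right endpoint; whenever an interval is uncovered, place a point at its right end.
Sorted: [1,2] [0,4] [3,7] [7,8] [8,10] [7,12] [12,15]
{[1,2],[0,4]} hit by 2; {[3,7],[7,8]} hit by 7; {[8,10],[7,12]} hit by 10; {[12,15]} hit by 15.
Points: 2, 7, 10, 15 (4 total).

4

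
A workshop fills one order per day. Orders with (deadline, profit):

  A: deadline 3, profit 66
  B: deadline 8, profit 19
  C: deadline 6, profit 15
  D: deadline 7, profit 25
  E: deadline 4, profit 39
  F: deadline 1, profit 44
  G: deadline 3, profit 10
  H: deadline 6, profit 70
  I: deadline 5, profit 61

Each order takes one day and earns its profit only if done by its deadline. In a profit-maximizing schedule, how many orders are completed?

By profit: H(d6,70), A(d3,66), I(d5,61), F(d1,44), E(d4,39), D(d7,25), B(d8,19), C(d6,15), G(d3,10)
H→slot 6; A→slot 3; I→slot 5; F→slot 1; E→slot 4; D→slot 7; B→slot 8; C→slot 2; G skipped.
8 of 9 scheduled.

8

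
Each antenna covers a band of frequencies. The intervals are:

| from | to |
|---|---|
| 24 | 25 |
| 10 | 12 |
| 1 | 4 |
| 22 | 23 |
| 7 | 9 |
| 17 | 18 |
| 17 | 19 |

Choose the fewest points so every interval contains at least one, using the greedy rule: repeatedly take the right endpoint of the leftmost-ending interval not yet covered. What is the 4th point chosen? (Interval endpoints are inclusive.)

18

Process intervals by earliest right end; each time one isn't hit yet, stab at its right endpoint.
By right end: [1,4]  [7,9]  [10,12]  [17,18]  [17,19]  [22,23]  [24,25]
[1,4] uncovered → point at 4; [7,9] uncovered → point at 9; [10,12] uncovered → point at 12; [17,18] uncovered → point at 18; [22,23] uncovered → point at 23; [24,25] uncovered → point at 25.
Points: 4, 9, 12, 18, 23, 25 (6 total).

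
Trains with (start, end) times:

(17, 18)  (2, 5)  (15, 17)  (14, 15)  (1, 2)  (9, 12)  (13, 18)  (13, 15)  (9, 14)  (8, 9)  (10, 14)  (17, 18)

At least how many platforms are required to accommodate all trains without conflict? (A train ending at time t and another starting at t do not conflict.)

4

Events (time:±→running): 1:+→1 2:-→0 2:+→1 5:-→0 8:+→1 9:-→0 9:+→1 9:+→2 10:+→3 12:-→2 13:+→3 13:+→4 … peak 4.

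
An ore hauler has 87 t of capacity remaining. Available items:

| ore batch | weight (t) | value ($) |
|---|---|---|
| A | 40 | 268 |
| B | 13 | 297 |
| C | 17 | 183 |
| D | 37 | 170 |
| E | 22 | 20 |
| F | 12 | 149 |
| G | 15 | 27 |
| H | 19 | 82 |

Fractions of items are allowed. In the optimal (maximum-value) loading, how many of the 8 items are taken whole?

4

Sort by value per unit weight and fill in that order.
Ratios (sorted): B 22.85, F 12.42, C 10.76, A 6.70, D 4.59, H 4.32, G 1.80, E 0.91
take B (13 @ 297); take F (12 @ 149); take C (17 @ 183); take A (40 @ 268); take 5/37 of D → 22.97. Capacity used 87/87.
4 item(s) taken whole; one partial (take 5/37 of D).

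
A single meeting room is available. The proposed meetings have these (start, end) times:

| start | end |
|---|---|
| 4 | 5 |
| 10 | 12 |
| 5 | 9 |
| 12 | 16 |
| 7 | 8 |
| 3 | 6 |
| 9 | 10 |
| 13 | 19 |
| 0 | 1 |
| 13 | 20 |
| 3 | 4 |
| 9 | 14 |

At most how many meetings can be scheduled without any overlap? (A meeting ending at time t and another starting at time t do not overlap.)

Sort by end time and greedily take each interval whose start is ≥ the last chosen end.
Sorted by end: (0,1)  (3,4)  (4,5)  (3,6)  (7,8)  (5,9)  (9,10)  (10,12)  (9,14)  (12,16)  (13,19)  (13,20)
take (0,1); take (3,4); take (4,5); take (7,8); take (9,10); take (10,12); take (12,16); skip (13,19); skip (13,20).
Selected 7 meetings.

7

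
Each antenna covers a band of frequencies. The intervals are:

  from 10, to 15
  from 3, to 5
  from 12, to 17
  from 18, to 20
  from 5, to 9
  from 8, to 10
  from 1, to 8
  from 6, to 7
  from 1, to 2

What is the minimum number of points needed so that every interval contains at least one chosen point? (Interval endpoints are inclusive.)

By right end: [1,2]  [3,5]  [6,7]  [1,8]  [5,9]  [8,10]  [10,15]  [12,17]  [18,20]
[1,2] uncovered → point at 2; [3,5] uncovered → point at 5; [6,7] uncovered → point at 7; [8,10] uncovered → point at 10; [12,17] uncovered → point at 17; [18,20] uncovered → point at 20.
Points: 2, 5, 7, 10, 17, 20 (6 total).

6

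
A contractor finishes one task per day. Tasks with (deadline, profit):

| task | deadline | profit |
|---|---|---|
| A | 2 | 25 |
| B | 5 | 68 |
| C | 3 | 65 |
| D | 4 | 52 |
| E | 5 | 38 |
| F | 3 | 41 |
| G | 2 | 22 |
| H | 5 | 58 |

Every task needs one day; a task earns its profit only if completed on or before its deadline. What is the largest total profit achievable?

284

By profit: B(d5,68), C(d3,65), H(d5,58), D(d4,52), F(d3,41), E(d5,38), A(d2,25), G(d2,22)
B→slot 5; C→slot 3; H→slot 4; D→slot 2; F→slot 1; E skipped; A skipped; G skipped.
Profit = 41 + 52 + 65 + 58 + 68 = 284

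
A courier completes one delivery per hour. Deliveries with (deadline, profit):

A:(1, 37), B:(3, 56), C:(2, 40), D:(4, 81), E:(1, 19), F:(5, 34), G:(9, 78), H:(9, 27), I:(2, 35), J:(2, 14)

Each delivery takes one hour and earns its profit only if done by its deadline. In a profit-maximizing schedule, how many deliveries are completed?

Take jobs in profit order; each goes to the latest open slot no later than its deadline.
By profit: D(d4,81), G(d9,78), B(d3,56), C(d2,40), A(d1,37), I(d2,35), F(d5,34), H(d9,27), E(d1,19), J(d2,14)
D→slot 4; G→slot 9; B→slot 3; C→slot 2; A→slot 1; I skipped; F→slot 5; H→slot 8; E skipped; J skipped.
7 of 10 scheduled.

7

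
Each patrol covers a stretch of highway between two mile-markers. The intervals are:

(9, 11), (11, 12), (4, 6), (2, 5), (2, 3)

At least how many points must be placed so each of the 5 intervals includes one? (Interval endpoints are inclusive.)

Process intervals by earliest right end; each time one isn't hit yet, stab at its right endpoint.
Sorted: [2,3] [2,5] [4,6] [9,11] [11,12]
{[2,3],[2,5]} hit by 3; {[4,6]} hit by 6; {[9,11],[11,12]} hit by 11.
Points: 3, 6, 11 (3 total).

3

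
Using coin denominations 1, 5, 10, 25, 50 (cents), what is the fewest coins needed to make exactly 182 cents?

Greedy: take as many of the largest coin as possible, then repeat with the remainder.
182 − 3×50→32 − 1×25→7 − 1×5→2 − 2×1→0
Total coins = 3 + 1 + 1 + 2 = 7

7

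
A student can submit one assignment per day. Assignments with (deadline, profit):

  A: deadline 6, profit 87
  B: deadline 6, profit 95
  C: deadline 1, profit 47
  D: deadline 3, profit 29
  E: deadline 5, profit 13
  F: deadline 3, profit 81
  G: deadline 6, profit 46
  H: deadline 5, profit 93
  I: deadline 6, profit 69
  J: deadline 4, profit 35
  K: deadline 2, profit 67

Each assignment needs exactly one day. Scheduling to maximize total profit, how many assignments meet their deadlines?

6

Sort by profit descending; place each in the latest free slot ≤ its deadline.
Profit order: B=95 H=93 A=87 F=81 I=69 K=67 C=47 G=46 J=35 D=29 E=13
Assign: B→slot 6, H→slot 5, A→slot 4, F→slot 3, I→slot 2, K→slot 1, C skipped, G skipped, J skipped, D skipped, E skipped.
Slots: [1:K] [2:I] [3:F] [4:A] [5:H] [6:B]
6 of 11 scheduled.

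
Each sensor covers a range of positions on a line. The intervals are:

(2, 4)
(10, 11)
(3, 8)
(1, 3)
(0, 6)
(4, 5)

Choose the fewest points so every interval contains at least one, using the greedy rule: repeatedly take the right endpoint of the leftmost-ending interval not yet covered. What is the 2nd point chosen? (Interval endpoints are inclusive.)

5

By right end: [1,3]  [2,4]  [4,5]  [0,6]  [3,8]  [10,11]
[1,3] uncovered → point at 3; [4,5] uncovered → point at 5; [10,11] uncovered → point at 11.
Points: 3, 5, 11 (3 total).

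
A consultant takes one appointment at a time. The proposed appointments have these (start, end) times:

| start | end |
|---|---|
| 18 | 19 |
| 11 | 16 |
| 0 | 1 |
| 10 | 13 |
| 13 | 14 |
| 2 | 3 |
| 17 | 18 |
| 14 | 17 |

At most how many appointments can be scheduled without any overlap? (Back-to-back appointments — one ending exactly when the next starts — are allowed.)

7

Sorted by end: (0,1)  (2,3)  (10,13)  (13,14)  (11,16)  (14,17)  (17,18)  (18,19)
take (0,1); take (2,3); take (10,13); take (13,14); take (14,17); take (17,18); take (18,19).
Selected 7 appointments.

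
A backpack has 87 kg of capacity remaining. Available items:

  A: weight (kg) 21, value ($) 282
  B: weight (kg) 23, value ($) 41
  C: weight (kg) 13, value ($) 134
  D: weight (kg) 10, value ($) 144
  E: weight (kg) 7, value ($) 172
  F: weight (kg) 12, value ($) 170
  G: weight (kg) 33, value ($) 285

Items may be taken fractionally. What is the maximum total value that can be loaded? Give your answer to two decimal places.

1109.27

Order: E (172/7=24.57) > D (144/10=14.40) > F (170/12=14.17) > A (282/21=13.43) > C (134/13=10.31) > G (285/33=8.64) > B (41/23=1.78)
Fill: take E (7 @ 172) → take D (10 @ 144) → take F (12 @ 170) → take A (21 @ 282) → take C (13 @ 134) → take 24/33 of G → 207.27; 87/87 used.
Total value = 1109.27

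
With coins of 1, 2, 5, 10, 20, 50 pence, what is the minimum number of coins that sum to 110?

Use the largest denomination that fits, subtract, and repeat.
110 − 2×50→10 − 1×10→0
Total coins = 2 + 1 = 3

3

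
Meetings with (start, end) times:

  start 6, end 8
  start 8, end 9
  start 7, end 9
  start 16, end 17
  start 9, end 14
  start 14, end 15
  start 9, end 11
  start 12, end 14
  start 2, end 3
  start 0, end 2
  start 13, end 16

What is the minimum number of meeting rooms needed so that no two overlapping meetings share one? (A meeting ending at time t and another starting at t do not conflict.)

3

Count concurrent intervals with a sweep; the peak is the room count.
starts: [0, 2, 6, 7, 8, 9, 9, 12, 13, 14, 16]
ends:   [2, 3, 8, 9, 9, 11, 14, 14, 15, 16, 17]
s0→1 e2→0 s2→1 e3→0 s6→1 s7→2 e8→1 s8→2 e9→1 e9→0 s9→1 s9→2 e11→1 s12→2 s13→3  — peak 3.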